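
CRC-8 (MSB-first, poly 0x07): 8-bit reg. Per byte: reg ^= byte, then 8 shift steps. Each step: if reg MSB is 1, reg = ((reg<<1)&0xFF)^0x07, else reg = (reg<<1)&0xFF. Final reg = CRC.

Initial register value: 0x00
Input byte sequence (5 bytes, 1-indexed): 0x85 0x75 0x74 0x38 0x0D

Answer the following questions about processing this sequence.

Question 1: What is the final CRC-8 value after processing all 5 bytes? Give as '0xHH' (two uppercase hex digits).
After byte 1 (0x85): reg=0x92
After byte 2 (0x75): reg=0xBB
After byte 3 (0x74): reg=0x63
After byte 4 (0x38): reg=0x86
After byte 5 (0x0D): reg=0xB8

Answer: 0xB8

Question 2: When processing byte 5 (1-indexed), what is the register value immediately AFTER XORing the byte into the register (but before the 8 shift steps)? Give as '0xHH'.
Register before byte 5: 0x86
Byte 5: 0x0D
0x86 XOR 0x0D = 0x8B

Answer: 0x8B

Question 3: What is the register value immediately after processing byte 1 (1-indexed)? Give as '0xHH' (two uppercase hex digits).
Answer: 0x92

Derivation:
After byte 1 (0x85): reg=0x92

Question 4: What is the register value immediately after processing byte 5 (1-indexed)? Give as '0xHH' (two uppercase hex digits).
Answer: 0xB8

Derivation:
After byte 1 (0x85): reg=0x92
After byte 2 (0x75): reg=0xBB
After byte 3 (0x74): reg=0x63
After byte 4 (0x38): reg=0x86
After byte 5 (0x0D): reg=0xB8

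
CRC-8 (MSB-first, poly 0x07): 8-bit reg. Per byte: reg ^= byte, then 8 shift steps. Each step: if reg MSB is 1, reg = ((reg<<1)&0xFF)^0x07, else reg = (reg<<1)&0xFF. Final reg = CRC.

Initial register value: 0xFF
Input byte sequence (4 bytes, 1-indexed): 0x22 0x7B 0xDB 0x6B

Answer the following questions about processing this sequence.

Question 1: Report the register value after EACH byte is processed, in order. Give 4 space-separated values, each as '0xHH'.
0x1D 0x35 0x84 0x83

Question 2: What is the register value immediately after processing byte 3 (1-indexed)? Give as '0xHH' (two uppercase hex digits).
Answer: 0x84

Derivation:
After byte 1 (0x22): reg=0x1D
After byte 2 (0x7B): reg=0x35
After byte 3 (0xDB): reg=0x84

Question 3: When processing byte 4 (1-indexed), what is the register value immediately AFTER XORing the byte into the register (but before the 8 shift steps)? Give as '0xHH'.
Answer: 0xEF

Derivation:
Register before byte 4: 0x84
Byte 4: 0x6B
0x84 XOR 0x6B = 0xEF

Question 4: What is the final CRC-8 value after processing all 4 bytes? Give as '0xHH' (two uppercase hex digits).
After byte 1 (0x22): reg=0x1D
After byte 2 (0x7B): reg=0x35
After byte 3 (0xDB): reg=0x84
After byte 4 (0x6B): reg=0x83

Answer: 0x83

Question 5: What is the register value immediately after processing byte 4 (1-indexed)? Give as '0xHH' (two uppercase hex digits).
After byte 1 (0x22): reg=0x1D
After byte 2 (0x7B): reg=0x35
After byte 3 (0xDB): reg=0x84
After byte 4 (0x6B): reg=0x83

Answer: 0x83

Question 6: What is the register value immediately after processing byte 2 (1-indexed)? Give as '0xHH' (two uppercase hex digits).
Answer: 0x35

Derivation:
After byte 1 (0x22): reg=0x1D
After byte 2 (0x7B): reg=0x35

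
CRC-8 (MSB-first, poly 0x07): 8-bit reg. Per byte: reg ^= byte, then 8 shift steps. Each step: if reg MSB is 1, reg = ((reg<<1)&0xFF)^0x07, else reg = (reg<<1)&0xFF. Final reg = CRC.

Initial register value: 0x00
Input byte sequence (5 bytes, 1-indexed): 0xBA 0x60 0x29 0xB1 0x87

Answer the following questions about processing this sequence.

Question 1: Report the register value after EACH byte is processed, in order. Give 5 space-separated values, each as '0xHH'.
0x2F 0xEA 0x47 0xCC 0xF6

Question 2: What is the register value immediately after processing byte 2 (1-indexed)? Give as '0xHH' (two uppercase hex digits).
After byte 1 (0xBA): reg=0x2F
After byte 2 (0x60): reg=0xEA

Answer: 0xEA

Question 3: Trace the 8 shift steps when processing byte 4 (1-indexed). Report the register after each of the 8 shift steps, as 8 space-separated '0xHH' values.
After byte 1 (0xBA): reg=0x2F
After byte 2 (0x60): reg=0xEA
After byte 3 (0x29): reg=0x47
Register before byte 4: 0x47
After XOR with byte 0xB1: 0xF6

Answer: 0xEB 0xD1 0xA5 0x4D 0x9A 0x33 0x66 0xCC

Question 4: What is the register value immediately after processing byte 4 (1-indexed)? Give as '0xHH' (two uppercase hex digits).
Answer: 0xCC

Derivation:
After byte 1 (0xBA): reg=0x2F
After byte 2 (0x60): reg=0xEA
After byte 3 (0x29): reg=0x47
After byte 4 (0xB1): reg=0xCC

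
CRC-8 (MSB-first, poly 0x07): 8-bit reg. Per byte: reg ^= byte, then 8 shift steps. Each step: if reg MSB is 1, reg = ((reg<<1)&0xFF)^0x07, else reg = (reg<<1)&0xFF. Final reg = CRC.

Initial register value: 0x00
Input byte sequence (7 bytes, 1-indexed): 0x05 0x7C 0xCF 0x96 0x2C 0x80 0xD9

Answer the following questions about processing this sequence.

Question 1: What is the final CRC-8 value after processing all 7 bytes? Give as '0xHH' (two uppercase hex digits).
After byte 1 (0x05): reg=0x1B
After byte 2 (0x7C): reg=0x32
After byte 3 (0xCF): reg=0xFD
After byte 4 (0x96): reg=0x16
After byte 5 (0x2C): reg=0xA6
After byte 6 (0x80): reg=0xF2
After byte 7 (0xD9): reg=0xD1

Answer: 0xD1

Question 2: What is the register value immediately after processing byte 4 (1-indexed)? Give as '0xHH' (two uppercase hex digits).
After byte 1 (0x05): reg=0x1B
After byte 2 (0x7C): reg=0x32
After byte 3 (0xCF): reg=0xFD
After byte 4 (0x96): reg=0x16

Answer: 0x16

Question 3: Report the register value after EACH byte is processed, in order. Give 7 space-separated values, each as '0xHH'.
0x1B 0x32 0xFD 0x16 0xA6 0xF2 0xD1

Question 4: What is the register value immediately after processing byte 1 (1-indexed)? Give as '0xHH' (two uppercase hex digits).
After byte 1 (0x05): reg=0x1B

Answer: 0x1B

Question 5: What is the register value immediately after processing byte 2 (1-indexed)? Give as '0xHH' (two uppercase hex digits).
After byte 1 (0x05): reg=0x1B
After byte 2 (0x7C): reg=0x32

Answer: 0x32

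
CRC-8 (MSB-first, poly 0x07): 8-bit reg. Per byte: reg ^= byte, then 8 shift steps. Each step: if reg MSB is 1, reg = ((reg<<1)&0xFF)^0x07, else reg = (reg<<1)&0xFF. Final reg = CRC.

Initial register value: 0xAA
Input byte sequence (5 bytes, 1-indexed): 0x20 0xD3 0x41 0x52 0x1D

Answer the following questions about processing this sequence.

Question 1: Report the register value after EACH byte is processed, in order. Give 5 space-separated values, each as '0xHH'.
0xBF 0x03 0xC9 0xC8 0x25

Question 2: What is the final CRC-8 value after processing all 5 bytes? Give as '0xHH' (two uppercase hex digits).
After byte 1 (0x20): reg=0xBF
After byte 2 (0xD3): reg=0x03
After byte 3 (0x41): reg=0xC9
After byte 4 (0x52): reg=0xC8
After byte 5 (0x1D): reg=0x25

Answer: 0x25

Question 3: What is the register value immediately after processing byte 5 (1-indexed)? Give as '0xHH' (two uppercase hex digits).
After byte 1 (0x20): reg=0xBF
After byte 2 (0xD3): reg=0x03
After byte 3 (0x41): reg=0xC9
After byte 4 (0x52): reg=0xC8
After byte 5 (0x1D): reg=0x25

Answer: 0x25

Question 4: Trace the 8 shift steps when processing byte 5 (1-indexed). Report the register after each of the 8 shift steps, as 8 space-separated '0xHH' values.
After byte 1 (0x20): reg=0xBF
After byte 2 (0xD3): reg=0x03
After byte 3 (0x41): reg=0xC9
After byte 4 (0x52): reg=0xC8
Register before byte 5: 0xC8
After XOR with byte 0x1D: 0xD5

Answer: 0xAD 0x5D 0xBA 0x73 0xE6 0xCB 0x91 0x25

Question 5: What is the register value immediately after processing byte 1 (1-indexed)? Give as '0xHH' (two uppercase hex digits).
Answer: 0xBF

Derivation:
After byte 1 (0x20): reg=0xBF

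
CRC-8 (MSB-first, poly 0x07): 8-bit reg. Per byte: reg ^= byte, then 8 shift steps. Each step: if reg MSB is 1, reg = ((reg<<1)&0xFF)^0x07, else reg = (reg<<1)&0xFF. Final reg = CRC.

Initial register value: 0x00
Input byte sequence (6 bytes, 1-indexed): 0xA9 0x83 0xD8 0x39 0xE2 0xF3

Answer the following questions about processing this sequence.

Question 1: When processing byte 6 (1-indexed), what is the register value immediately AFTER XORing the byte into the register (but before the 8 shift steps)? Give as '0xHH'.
Register before byte 6: 0x19
Byte 6: 0xF3
0x19 XOR 0xF3 = 0xEA

Answer: 0xEA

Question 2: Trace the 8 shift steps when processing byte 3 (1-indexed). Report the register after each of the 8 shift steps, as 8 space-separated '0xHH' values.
Answer: 0xFD 0xFD 0xFD 0xFD 0xFD 0xFD 0xFD 0xFD

Derivation:
After byte 1 (0xA9): reg=0x56
After byte 2 (0x83): reg=0x25
Register before byte 3: 0x25
After XOR with byte 0xD8: 0xFD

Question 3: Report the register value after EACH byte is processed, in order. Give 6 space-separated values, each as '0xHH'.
0x56 0x25 0xFD 0x52 0x19 0x98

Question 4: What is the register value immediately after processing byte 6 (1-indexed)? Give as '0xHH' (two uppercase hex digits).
After byte 1 (0xA9): reg=0x56
After byte 2 (0x83): reg=0x25
After byte 3 (0xD8): reg=0xFD
After byte 4 (0x39): reg=0x52
After byte 5 (0xE2): reg=0x19
After byte 6 (0xF3): reg=0x98

Answer: 0x98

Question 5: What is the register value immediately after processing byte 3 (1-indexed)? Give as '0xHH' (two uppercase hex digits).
Answer: 0xFD

Derivation:
After byte 1 (0xA9): reg=0x56
After byte 2 (0x83): reg=0x25
After byte 3 (0xD8): reg=0xFD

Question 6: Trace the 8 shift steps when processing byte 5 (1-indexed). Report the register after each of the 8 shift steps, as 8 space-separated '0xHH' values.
After byte 1 (0xA9): reg=0x56
After byte 2 (0x83): reg=0x25
After byte 3 (0xD8): reg=0xFD
After byte 4 (0x39): reg=0x52
Register before byte 5: 0x52
After XOR with byte 0xE2: 0xB0

Answer: 0x67 0xCE 0x9B 0x31 0x62 0xC4 0x8F 0x19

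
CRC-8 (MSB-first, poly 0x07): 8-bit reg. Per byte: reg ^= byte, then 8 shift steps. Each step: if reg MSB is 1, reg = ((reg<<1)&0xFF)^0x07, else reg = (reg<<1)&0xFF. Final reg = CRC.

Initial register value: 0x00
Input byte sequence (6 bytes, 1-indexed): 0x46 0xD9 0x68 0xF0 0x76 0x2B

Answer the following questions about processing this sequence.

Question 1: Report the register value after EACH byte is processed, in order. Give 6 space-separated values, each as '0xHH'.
0xD5 0x24 0xE3 0x79 0x2D 0x12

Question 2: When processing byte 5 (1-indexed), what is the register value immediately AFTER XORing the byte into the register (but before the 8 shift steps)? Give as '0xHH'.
Answer: 0x0F

Derivation:
Register before byte 5: 0x79
Byte 5: 0x76
0x79 XOR 0x76 = 0x0F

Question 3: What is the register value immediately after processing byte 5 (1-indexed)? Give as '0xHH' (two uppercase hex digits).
After byte 1 (0x46): reg=0xD5
After byte 2 (0xD9): reg=0x24
After byte 3 (0x68): reg=0xE3
After byte 4 (0xF0): reg=0x79
After byte 5 (0x76): reg=0x2D

Answer: 0x2D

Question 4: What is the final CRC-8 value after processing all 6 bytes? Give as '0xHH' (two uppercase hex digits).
Answer: 0x12

Derivation:
After byte 1 (0x46): reg=0xD5
After byte 2 (0xD9): reg=0x24
After byte 3 (0x68): reg=0xE3
After byte 4 (0xF0): reg=0x79
After byte 5 (0x76): reg=0x2D
After byte 6 (0x2B): reg=0x12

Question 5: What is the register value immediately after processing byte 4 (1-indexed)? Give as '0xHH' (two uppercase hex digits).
Answer: 0x79

Derivation:
After byte 1 (0x46): reg=0xD5
After byte 2 (0xD9): reg=0x24
After byte 3 (0x68): reg=0xE3
After byte 4 (0xF0): reg=0x79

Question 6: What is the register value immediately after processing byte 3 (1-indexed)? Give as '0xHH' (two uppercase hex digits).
Answer: 0xE3

Derivation:
After byte 1 (0x46): reg=0xD5
After byte 2 (0xD9): reg=0x24
After byte 3 (0x68): reg=0xE3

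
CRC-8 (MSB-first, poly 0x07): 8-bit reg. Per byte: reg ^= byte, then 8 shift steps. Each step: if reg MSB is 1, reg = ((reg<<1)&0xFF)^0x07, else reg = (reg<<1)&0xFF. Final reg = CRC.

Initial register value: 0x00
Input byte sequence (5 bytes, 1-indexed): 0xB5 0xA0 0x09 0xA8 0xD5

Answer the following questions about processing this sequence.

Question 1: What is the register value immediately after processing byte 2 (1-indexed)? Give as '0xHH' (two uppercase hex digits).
Answer: 0x67

Derivation:
After byte 1 (0xB5): reg=0x02
After byte 2 (0xA0): reg=0x67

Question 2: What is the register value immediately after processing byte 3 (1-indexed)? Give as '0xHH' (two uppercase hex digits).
Answer: 0x0D

Derivation:
After byte 1 (0xB5): reg=0x02
After byte 2 (0xA0): reg=0x67
After byte 3 (0x09): reg=0x0D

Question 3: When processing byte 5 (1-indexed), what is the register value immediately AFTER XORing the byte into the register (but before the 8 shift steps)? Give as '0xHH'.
Register before byte 5: 0x72
Byte 5: 0xD5
0x72 XOR 0xD5 = 0xA7

Answer: 0xA7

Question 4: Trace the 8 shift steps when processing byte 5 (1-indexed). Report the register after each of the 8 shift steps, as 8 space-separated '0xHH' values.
After byte 1 (0xB5): reg=0x02
After byte 2 (0xA0): reg=0x67
After byte 3 (0x09): reg=0x0D
After byte 4 (0xA8): reg=0x72
Register before byte 5: 0x72
After XOR with byte 0xD5: 0xA7

Answer: 0x49 0x92 0x23 0x46 0x8C 0x1F 0x3E 0x7C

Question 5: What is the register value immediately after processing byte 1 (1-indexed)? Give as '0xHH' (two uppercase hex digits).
After byte 1 (0xB5): reg=0x02

Answer: 0x02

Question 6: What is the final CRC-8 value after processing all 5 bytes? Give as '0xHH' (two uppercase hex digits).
After byte 1 (0xB5): reg=0x02
After byte 2 (0xA0): reg=0x67
After byte 3 (0x09): reg=0x0D
After byte 4 (0xA8): reg=0x72
After byte 5 (0xD5): reg=0x7C

Answer: 0x7C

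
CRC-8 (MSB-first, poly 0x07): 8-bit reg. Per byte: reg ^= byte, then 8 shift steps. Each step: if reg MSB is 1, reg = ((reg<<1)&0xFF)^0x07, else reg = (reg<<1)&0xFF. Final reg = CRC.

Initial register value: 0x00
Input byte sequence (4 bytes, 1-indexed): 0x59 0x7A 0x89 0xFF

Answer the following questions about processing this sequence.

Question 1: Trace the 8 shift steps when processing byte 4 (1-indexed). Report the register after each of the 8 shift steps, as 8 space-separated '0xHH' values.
Answer: 0xEE 0xDB 0xB1 0x65 0xCA 0x93 0x21 0x42

Derivation:
After byte 1 (0x59): reg=0x88
After byte 2 (0x7A): reg=0xD0
After byte 3 (0x89): reg=0x88
Register before byte 4: 0x88
After XOR with byte 0xFF: 0x77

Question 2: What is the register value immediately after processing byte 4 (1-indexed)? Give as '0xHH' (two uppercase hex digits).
After byte 1 (0x59): reg=0x88
After byte 2 (0x7A): reg=0xD0
After byte 3 (0x89): reg=0x88
After byte 4 (0xFF): reg=0x42

Answer: 0x42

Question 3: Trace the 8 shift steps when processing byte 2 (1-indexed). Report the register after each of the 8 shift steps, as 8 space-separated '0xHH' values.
After byte 1 (0x59): reg=0x88
Register before byte 2: 0x88
After XOR with byte 0x7A: 0xF2

Answer: 0xE3 0xC1 0x85 0x0D 0x1A 0x34 0x68 0xD0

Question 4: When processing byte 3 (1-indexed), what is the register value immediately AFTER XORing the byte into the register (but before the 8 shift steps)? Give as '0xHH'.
Answer: 0x59

Derivation:
Register before byte 3: 0xD0
Byte 3: 0x89
0xD0 XOR 0x89 = 0x59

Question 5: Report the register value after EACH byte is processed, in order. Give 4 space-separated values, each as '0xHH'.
0x88 0xD0 0x88 0x42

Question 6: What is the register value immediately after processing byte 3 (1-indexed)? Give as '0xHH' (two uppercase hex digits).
After byte 1 (0x59): reg=0x88
After byte 2 (0x7A): reg=0xD0
After byte 3 (0x89): reg=0x88

Answer: 0x88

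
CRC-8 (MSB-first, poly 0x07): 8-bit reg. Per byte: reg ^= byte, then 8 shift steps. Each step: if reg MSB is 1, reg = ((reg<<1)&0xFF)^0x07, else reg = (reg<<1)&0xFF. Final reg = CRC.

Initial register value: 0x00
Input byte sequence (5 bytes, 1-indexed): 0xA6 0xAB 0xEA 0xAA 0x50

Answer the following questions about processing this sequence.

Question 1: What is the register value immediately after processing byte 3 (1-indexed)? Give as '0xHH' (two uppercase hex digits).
Answer: 0x22

Derivation:
After byte 1 (0xA6): reg=0x7B
After byte 2 (0xAB): reg=0x3E
After byte 3 (0xEA): reg=0x22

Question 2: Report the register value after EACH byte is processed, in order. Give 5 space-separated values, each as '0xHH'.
0x7B 0x3E 0x22 0xB1 0xA9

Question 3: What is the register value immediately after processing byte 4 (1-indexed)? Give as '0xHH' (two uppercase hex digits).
After byte 1 (0xA6): reg=0x7B
After byte 2 (0xAB): reg=0x3E
After byte 3 (0xEA): reg=0x22
After byte 4 (0xAA): reg=0xB1

Answer: 0xB1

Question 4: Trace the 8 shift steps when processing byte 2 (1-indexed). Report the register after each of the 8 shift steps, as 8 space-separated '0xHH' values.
Answer: 0xA7 0x49 0x92 0x23 0x46 0x8C 0x1F 0x3E

Derivation:
After byte 1 (0xA6): reg=0x7B
Register before byte 2: 0x7B
After XOR with byte 0xAB: 0xD0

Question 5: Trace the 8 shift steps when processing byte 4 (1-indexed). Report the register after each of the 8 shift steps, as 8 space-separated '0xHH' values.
After byte 1 (0xA6): reg=0x7B
After byte 2 (0xAB): reg=0x3E
After byte 3 (0xEA): reg=0x22
Register before byte 4: 0x22
After XOR with byte 0xAA: 0x88

Answer: 0x17 0x2E 0x5C 0xB8 0x77 0xEE 0xDB 0xB1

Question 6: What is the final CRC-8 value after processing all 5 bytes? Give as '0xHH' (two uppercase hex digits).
After byte 1 (0xA6): reg=0x7B
After byte 2 (0xAB): reg=0x3E
After byte 3 (0xEA): reg=0x22
After byte 4 (0xAA): reg=0xB1
After byte 5 (0x50): reg=0xA9

Answer: 0xA9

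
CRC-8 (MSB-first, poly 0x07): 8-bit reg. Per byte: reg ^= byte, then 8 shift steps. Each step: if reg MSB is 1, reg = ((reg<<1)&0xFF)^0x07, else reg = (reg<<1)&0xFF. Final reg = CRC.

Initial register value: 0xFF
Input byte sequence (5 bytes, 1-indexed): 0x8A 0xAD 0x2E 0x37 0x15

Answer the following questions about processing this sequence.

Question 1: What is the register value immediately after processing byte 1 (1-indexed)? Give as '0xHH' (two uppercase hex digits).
Answer: 0x4C

Derivation:
After byte 1 (0x8A): reg=0x4C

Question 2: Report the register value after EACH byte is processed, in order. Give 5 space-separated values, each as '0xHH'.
0x4C 0xA9 0x9C 0x58 0xE4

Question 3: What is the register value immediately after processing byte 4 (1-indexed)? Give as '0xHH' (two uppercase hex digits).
After byte 1 (0x8A): reg=0x4C
After byte 2 (0xAD): reg=0xA9
After byte 3 (0x2E): reg=0x9C
After byte 4 (0x37): reg=0x58

Answer: 0x58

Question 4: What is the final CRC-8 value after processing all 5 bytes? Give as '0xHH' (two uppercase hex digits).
After byte 1 (0x8A): reg=0x4C
After byte 2 (0xAD): reg=0xA9
After byte 3 (0x2E): reg=0x9C
After byte 4 (0x37): reg=0x58
After byte 5 (0x15): reg=0xE4

Answer: 0xE4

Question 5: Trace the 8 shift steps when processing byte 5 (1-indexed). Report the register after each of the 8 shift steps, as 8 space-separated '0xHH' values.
After byte 1 (0x8A): reg=0x4C
After byte 2 (0xAD): reg=0xA9
After byte 3 (0x2E): reg=0x9C
After byte 4 (0x37): reg=0x58
Register before byte 5: 0x58
After XOR with byte 0x15: 0x4D

Answer: 0x9A 0x33 0x66 0xCC 0x9F 0x39 0x72 0xE4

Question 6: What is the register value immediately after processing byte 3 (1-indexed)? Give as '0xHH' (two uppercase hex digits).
Answer: 0x9C

Derivation:
After byte 1 (0x8A): reg=0x4C
After byte 2 (0xAD): reg=0xA9
After byte 3 (0x2E): reg=0x9C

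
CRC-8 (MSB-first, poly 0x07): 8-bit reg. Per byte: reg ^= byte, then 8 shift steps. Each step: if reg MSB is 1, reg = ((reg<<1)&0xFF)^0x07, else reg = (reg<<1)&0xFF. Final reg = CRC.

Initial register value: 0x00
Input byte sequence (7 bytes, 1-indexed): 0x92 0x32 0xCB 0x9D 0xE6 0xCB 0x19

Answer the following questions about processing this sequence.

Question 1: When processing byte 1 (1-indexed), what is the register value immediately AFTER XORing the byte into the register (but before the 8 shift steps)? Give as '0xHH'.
Register before byte 1: 0x00
Byte 1: 0x92
0x00 XOR 0x92 = 0x92

Answer: 0x92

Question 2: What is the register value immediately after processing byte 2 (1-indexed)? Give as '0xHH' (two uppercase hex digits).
After byte 1 (0x92): reg=0xF7
After byte 2 (0x32): reg=0x55

Answer: 0x55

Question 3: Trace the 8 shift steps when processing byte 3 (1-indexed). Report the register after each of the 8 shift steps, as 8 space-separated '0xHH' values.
Answer: 0x3B 0x76 0xEC 0xDF 0xB9 0x75 0xEA 0xD3

Derivation:
After byte 1 (0x92): reg=0xF7
After byte 2 (0x32): reg=0x55
Register before byte 3: 0x55
After XOR with byte 0xCB: 0x9E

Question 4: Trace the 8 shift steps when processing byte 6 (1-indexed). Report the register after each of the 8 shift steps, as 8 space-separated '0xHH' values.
Answer: 0xF3 0xE1 0xC5 0x8D 0x1D 0x3A 0x74 0xE8

Derivation:
After byte 1 (0x92): reg=0xF7
After byte 2 (0x32): reg=0x55
After byte 3 (0xCB): reg=0xD3
After byte 4 (0x9D): reg=0xED
After byte 5 (0xE6): reg=0x31
Register before byte 6: 0x31
After XOR with byte 0xCB: 0xFA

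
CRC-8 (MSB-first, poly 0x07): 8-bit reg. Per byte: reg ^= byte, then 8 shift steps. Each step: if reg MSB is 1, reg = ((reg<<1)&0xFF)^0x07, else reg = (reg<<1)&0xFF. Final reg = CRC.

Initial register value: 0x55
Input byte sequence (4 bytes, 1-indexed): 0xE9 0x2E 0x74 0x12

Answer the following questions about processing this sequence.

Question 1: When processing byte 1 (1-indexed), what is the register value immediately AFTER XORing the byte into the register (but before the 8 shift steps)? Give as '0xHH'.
Register before byte 1: 0x55
Byte 1: 0xE9
0x55 XOR 0xE9 = 0xBC

Answer: 0xBC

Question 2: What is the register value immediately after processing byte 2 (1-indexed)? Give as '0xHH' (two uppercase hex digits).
Answer: 0x79

Derivation:
After byte 1 (0xE9): reg=0x3D
After byte 2 (0x2E): reg=0x79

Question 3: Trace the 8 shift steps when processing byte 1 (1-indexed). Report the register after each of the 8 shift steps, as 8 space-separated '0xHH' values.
Answer: 0x7F 0xFE 0xFB 0xF1 0xE5 0xCD 0x9D 0x3D

Derivation:
Register before byte 1: 0x55
After XOR with byte 0xE9: 0xBC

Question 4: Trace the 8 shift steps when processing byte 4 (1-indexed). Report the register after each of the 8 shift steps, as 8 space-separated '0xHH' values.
After byte 1 (0xE9): reg=0x3D
After byte 2 (0x2E): reg=0x79
After byte 3 (0x74): reg=0x23
Register before byte 4: 0x23
After XOR with byte 0x12: 0x31

Answer: 0x62 0xC4 0x8F 0x19 0x32 0x64 0xC8 0x97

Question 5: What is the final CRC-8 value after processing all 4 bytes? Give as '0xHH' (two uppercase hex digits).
After byte 1 (0xE9): reg=0x3D
After byte 2 (0x2E): reg=0x79
After byte 3 (0x74): reg=0x23
After byte 4 (0x12): reg=0x97

Answer: 0x97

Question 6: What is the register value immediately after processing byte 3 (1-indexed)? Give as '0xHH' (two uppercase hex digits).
After byte 1 (0xE9): reg=0x3D
After byte 2 (0x2E): reg=0x79
After byte 3 (0x74): reg=0x23

Answer: 0x23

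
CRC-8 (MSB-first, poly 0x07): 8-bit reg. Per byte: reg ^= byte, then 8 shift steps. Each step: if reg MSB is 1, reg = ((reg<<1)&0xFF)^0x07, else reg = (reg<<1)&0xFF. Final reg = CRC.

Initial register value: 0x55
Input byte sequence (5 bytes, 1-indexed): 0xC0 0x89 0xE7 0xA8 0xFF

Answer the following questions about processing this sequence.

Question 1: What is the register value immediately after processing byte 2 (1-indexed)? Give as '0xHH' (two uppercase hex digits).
Answer: 0x16

Derivation:
After byte 1 (0xC0): reg=0xE2
After byte 2 (0x89): reg=0x16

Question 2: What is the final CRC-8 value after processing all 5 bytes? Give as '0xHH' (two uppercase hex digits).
Answer: 0x44

Derivation:
After byte 1 (0xC0): reg=0xE2
After byte 2 (0x89): reg=0x16
After byte 3 (0xE7): reg=0xD9
After byte 4 (0xA8): reg=0x50
After byte 5 (0xFF): reg=0x44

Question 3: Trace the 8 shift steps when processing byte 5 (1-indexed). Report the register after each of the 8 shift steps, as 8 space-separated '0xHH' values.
Answer: 0x59 0xB2 0x63 0xC6 0x8B 0x11 0x22 0x44

Derivation:
After byte 1 (0xC0): reg=0xE2
After byte 2 (0x89): reg=0x16
After byte 3 (0xE7): reg=0xD9
After byte 4 (0xA8): reg=0x50
Register before byte 5: 0x50
After XOR with byte 0xFF: 0xAF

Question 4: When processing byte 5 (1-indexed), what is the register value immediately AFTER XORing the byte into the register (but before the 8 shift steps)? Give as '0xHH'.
Register before byte 5: 0x50
Byte 5: 0xFF
0x50 XOR 0xFF = 0xAF

Answer: 0xAF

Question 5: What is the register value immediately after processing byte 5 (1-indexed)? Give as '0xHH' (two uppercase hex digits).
After byte 1 (0xC0): reg=0xE2
After byte 2 (0x89): reg=0x16
After byte 3 (0xE7): reg=0xD9
After byte 4 (0xA8): reg=0x50
After byte 5 (0xFF): reg=0x44

Answer: 0x44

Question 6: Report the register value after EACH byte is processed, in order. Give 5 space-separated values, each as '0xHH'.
0xE2 0x16 0xD9 0x50 0x44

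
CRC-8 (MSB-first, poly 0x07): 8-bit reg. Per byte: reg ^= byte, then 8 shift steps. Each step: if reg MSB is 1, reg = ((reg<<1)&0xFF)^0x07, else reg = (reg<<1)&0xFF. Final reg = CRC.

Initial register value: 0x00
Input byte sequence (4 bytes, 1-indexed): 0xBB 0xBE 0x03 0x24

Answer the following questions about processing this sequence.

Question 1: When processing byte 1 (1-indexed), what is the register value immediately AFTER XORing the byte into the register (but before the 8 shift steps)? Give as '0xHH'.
Answer: 0xBB

Derivation:
Register before byte 1: 0x00
Byte 1: 0xBB
0x00 XOR 0xBB = 0xBB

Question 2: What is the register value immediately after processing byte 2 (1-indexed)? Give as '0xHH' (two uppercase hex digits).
After byte 1 (0xBB): reg=0x28
After byte 2 (0xBE): reg=0xEB

Answer: 0xEB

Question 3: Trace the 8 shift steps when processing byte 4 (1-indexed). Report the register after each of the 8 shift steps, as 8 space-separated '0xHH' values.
After byte 1 (0xBB): reg=0x28
After byte 2 (0xBE): reg=0xEB
After byte 3 (0x03): reg=0x96
Register before byte 4: 0x96
After XOR with byte 0x24: 0xB2

Answer: 0x63 0xC6 0x8B 0x11 0x22 0x44 0x88 0x17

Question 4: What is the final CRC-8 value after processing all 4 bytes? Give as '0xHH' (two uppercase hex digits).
Answer: 0x17

Derivation:
After byte 1 (0xBB): reg=0x28
After byte 2 (0xBE): reg=0xEB
After byte 3 (0x03): reg=0x96
After byte 4 (0x24): reg=0x17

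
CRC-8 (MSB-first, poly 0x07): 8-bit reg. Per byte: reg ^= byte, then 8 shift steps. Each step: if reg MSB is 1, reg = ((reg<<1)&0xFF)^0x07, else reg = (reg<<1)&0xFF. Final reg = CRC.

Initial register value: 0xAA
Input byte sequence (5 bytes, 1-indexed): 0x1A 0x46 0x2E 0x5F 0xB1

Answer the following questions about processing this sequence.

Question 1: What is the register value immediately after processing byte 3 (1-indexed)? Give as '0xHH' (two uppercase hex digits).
Answer: 0x05

Derivation:
After byte 1 (0x1A): reg=0x19
After byte 2 (0x46): reg=0x9A
After byte 3 (0x2E): reg=0x05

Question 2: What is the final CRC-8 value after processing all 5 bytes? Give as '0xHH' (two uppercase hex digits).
After byte 1 (0x1A): reg=0x19
After byte 2 (0x46): reg=0x9A
After byte 3 (0x2E): reg=0x05
After byte 4 (0x5F): reg=0x81
After byte 5 (0xB1): reg=0x90

Answer: 0x90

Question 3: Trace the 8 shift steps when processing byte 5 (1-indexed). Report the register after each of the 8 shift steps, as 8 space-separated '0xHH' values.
Answer: 0x60 0xC0 0x87 0x09 0x12 0x24 0x48 0x90

Derivation:
After byte 1 (0x1A): reg=0x19
After byte 2 (0x46): reg=0x9A
After byte 3 (0x2E): reg=0x05
After byte 4 (0x5F): reg=0x81
Register before byte 5: 0x81
After XOR with byte 0xB1: 0x30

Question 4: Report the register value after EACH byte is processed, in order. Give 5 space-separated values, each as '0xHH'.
0x19 0x9A 0x05 0x81 0x90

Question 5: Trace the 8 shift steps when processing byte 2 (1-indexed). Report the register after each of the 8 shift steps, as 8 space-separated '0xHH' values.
After byte 1 (0x1A): reg=0x19
Register before byte 2: 0x19
After XOR with byte 0x46: 0x5F

Answer: 0xBE 0x7B 0xF6 0xEB 0xD1 0xA5 0x4D 0x9A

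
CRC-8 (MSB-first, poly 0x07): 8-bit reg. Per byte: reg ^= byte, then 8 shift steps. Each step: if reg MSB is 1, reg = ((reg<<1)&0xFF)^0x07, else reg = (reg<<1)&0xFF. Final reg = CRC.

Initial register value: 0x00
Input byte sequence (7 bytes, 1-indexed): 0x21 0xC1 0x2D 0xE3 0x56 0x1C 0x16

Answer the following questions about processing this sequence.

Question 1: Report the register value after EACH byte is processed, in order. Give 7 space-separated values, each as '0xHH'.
0xE7 0xF2 0x13 0xDE 0xB1 0x4A 0x93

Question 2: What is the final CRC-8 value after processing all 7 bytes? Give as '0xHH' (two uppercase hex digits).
Answer: 0x93

Derivation:
After byte 1 (0x21): reg=0xE7
After byte 2 (0xC1): reg=0xF2
After byte 3 (0x2D): reg=0x13
After byte 4 (0xE3): reg=0xDE
After byte 5 (0x56): reg=0xB1
After byte 6 (0x1C): reg=0x4A
After byte 7 (0x16): reg=0x93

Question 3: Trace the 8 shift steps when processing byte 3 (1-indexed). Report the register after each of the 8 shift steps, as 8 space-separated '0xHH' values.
After byte 1 (0x21): reg=0xE7
After byte 2 (0xC1): reg=0xF2
Register before byte 3: 0xF2
After XOR with byte 0x2D: 0xDF

Answer: 0xB9 0x75 0xEA 0xD3 0xA1 0x45 0x8A 0x13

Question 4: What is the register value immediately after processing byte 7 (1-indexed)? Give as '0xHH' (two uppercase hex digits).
Answer: 0x93

Derivation:
After byte 1 (0x21): reg=0xE7
After byte 2 (0xC1): reg=0xF2
After byte 3 (0x2D): reg=0x13
After byte 4 (0xE3): reg=0xDE
After byte 5 (0x56): reg=0xB1
After byte 6 (0x1C): reg=0x4A
After byte 7 (0x16): reg=0x93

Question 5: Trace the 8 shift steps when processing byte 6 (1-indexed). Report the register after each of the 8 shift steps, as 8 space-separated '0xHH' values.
After byte 1 (0x21): reg=0xE7
After byte 2 (0xC1): reg=0xF2
After byte 3 (0x2D): reg=0x13
After byte 4 (0xE3): reg=0xDE
After byte 5 (0x56): reg=0xB1
Register before byte 6: 0xB1
After XOR with byte 0x1C: 0xAD

Answer: 0x5D 0xBA 0x73 0xE6 0xCB 0x91 0x25 0x4A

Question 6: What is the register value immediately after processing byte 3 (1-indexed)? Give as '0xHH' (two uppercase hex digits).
After byte 1 (0x21): reg=0xE7
After byte 2 (0xC1): reg=0xF2
After byte 3 (0x2D): reg=0x13

Answer: 0x13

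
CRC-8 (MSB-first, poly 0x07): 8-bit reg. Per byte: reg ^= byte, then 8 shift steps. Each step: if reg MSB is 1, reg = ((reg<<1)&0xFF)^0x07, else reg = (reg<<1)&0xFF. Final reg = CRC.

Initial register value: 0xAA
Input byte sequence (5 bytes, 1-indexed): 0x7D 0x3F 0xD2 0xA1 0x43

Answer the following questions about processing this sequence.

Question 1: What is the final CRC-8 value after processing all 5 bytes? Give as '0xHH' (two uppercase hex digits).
After byte 1 (0x7D): reg=0x2B
After byte 2 (0x3F): reg=0x6C
After byte 3 (0xD2): reg=0x33
After byte 4 (0xA1): reg=0xF7
After byte 5 (0x43): reg=0x05

Answer: 0x05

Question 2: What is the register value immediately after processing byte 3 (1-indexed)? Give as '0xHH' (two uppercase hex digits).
Answer: 0x33

Derivation:
After byte 1 (0x7D): reg=0x2B
After byte 2 (0x3F): reg=0x6C
After byte 3 (0xD2): reg=0x33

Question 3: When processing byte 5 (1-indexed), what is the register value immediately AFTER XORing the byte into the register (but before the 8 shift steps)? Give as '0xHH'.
Answer: 0xB4

Derivation:
Register before byte 5: 0xF7
Byte 5: 0x43
0xF7 XOR 0x43 = 0xB4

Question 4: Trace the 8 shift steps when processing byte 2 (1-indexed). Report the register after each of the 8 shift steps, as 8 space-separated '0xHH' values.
After byte 1 (0x7D): reg=0x2B
Register before byte 2: 0x2B
After XOR with byte 0x3F: 0x14

Answer: 0x28 0x50 0xA0 0x47 0x8E 0x1B 0x36 0x6C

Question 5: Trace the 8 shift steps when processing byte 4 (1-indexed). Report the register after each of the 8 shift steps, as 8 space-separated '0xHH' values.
Answer: 0x23 0x46 0x8C 0x1F 0x3E 0x7C 0xF8 0xF7

Derivation:
After byte 1 (0x7D): reg=0x2B
After byte 2 (0x3F): reg=0x6C
After byte 3 (0xD2): reg=0x33
Register before byte 4: 0x33
After XOR with byte 0xA1: 0x92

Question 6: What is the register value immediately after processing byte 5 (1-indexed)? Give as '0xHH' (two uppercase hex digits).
Answer: 0x05

Derivation:
After byte 1 (0x7D): reg=0x2B
After byte 2 (0x3F): reg=0x6C
After byte 3 (0xD2): reg=0x33
After byte 4 (0xA1): reg=0xF7
After byte 5 (0x43): reg=0x05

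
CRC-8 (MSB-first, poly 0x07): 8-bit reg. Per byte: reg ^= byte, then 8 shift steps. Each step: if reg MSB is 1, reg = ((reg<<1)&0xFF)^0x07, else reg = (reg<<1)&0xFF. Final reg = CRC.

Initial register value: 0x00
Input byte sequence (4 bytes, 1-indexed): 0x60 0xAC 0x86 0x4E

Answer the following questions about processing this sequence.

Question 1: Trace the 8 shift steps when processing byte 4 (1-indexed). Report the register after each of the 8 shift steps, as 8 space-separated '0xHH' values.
After byte 1 (0x60): reg=0x27
After byte 2 (0xAC): reg=0xB8
After byte 3 (0x86): reg=0xBA
Register before byte 4: 0xBA
After XOR with byte 0x4E: 0xF4

Answer: 0xEF 0xD9 0xB5 0x6D 0xDA 0xB3 0x61 0xC2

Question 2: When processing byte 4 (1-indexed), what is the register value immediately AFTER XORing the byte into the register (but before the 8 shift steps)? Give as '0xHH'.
Answer: 0xF4

Derivation:
Register before byte 4: 0xBA
Byte 4: 0x4E
0xBA XOR 0x4E = 0xF4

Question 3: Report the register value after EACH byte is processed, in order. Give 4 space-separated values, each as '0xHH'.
0x27 0xB8 0xBA 0xC2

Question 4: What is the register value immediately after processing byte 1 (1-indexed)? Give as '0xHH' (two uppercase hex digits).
After byte 1 (0x60): reg=0x27

Answer: 0x27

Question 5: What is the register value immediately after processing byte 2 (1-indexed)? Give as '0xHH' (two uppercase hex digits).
After byte 1 (0x60): reg=0x27
After byte 2 (0xAC): reg=0xB8

Answer: 0xB8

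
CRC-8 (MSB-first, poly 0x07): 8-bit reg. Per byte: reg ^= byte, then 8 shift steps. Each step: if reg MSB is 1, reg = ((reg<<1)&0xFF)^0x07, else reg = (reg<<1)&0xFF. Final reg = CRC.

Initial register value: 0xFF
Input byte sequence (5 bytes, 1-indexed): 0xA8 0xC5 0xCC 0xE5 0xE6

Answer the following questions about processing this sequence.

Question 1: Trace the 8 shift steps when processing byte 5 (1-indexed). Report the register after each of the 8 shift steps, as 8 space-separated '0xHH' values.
After byte 1 (0xA8): reg=0xA2
After byte 2 (0xC5): reg=0x32
After byte 3 (0xCC): reg=0xF4
After byte 4 (0xE5): reg=0x77
Register before byte 5: 0x77
After XOR with byte 0xE6: 0x91

Answer: 0x25 0x4A 0x94 0x2F 0x5E 0xBC 0x7F 0xFE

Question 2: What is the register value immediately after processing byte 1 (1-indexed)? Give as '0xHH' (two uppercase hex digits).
After byte 1 (0xA8): reg=0xA2

Answer: 0xA2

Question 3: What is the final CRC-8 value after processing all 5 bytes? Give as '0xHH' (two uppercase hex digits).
Answer: 0xFE

Derivation:
After byte 1 (0xA8): reg=0xA2
After byte 2 (0xC5): reg=0x32
After byte 3 (0xCC): reg=0xF4
After byte 4 (0xE5): reg=0x77
After byte 5 (0xE6): reg=0xFE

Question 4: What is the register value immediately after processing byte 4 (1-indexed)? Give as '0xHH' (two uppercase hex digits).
After byte 1 (0xA8): reg=0xA2
After byte 2 (0xC5): reg=0x32
After byte 3 (0xCC): reg=0xF4
After byte 4 (0xE5): reg=0x77

Answer: 0x77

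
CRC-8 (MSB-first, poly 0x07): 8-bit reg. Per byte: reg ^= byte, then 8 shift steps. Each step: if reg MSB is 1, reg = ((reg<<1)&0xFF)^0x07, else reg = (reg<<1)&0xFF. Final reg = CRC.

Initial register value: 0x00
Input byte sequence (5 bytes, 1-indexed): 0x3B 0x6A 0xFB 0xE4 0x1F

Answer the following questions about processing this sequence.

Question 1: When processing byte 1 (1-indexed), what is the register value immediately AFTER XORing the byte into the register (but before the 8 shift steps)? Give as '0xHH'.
Answer: 0x3B

Derivation:
Register before byte 1: 0x00
Byte 1: 0x3B
0x00 XOR 0x3B = 0x3B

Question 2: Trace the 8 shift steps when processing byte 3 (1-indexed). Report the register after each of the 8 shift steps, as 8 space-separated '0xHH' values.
After byte 1 (0x3B): reg=0xA1
After byte 2 (0x6A): reg=0x7F
Register before byte 3: 0x7F
After XOR with byte 0xFB: 0x84

Answer: 0x0F 0x1E 0x3C 0x78 0xF0 0xE7 0xC9 0x95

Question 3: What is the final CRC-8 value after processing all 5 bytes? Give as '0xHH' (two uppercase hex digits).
Answer: 0xEA

Derivation:
After byte 1 (0x3B): reg=0xA1
After byte 2 (0x6A): reg=0x7F
After byte 3 (0xFB): reg=0x95
After byte 4 (0xE4): reg=0x50
After byte 5 (0x1F): reg=0xEA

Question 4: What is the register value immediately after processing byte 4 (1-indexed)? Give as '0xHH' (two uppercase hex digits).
After byte 1 (0x3B): reg=0xA1
After byte 2 (0x6A): reg=0x7F
After byte 3 (0xFB): reg=0x95
After byte 4 (0xE4): reg=0x50

Answer: 0x50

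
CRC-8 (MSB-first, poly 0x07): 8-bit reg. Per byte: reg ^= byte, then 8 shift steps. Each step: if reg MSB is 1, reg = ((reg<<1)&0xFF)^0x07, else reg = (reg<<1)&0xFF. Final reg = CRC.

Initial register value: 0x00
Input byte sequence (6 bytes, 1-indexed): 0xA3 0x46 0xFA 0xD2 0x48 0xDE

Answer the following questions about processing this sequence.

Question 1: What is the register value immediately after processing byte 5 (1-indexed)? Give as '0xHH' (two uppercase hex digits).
After byte 1 (0xA3): reg=0x60
After byte 2 (0x46): reg=0xF2
After byte 3 (0xFA): reg=0x38
After byte 4 (0xD2): reg=0x98
After byte 5 (0x48): reg=0x3E

Answer: 0x3E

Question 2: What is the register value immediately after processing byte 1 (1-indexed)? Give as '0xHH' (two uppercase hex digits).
After byte 1 (0xA3): reg=0x60

Answer: 0x60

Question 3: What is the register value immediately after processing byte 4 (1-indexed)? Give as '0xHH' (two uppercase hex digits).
After byte 1 (0xA3): reg=0x60
After byte 2 (0x46): reg=0xF2
After byte 3 (0xFA): reg=0x38
After byte 4 (0xD2): reg=0x98

Answer: 0x98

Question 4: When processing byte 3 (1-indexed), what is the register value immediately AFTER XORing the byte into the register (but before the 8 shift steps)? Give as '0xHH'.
Register before byte 3: 0xF2
Byte 3: 0xFA
0xF2 XOR 0xFA = 0x08

Answer: 0x08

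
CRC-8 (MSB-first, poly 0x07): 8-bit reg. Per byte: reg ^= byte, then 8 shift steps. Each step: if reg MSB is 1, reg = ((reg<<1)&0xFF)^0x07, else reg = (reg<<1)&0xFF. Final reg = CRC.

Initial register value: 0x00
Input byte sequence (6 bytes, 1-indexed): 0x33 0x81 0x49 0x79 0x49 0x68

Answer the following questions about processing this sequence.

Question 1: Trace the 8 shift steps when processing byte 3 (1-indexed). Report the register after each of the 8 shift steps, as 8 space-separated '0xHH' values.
Answer: 0x02 0x04 0x08 0x10 0x20 0x40 0x80 0x07

Derivation:
After byte 1 (0x33): reg=0x99
After byte 2 (0x81): reg=0x48
Register before byte 3: 0x48
After XOR with byte 0x49: 0x01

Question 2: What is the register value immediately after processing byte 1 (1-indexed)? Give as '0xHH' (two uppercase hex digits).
After byte 1 (0x33): reg=0x99

Answer: 0x99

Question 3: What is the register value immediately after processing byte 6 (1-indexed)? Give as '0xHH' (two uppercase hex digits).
Answer: 0xB2

Derivation:
After byte 1 (0x33): reg=0x99
After byte 2 (0x81): reg=0x48
After byte 3 (0x49): reg=0x07
After byte 4 (0x79): reg=0x7D
After byte 5 (0x49): reg=0x8C
After byte 6 (0x68): reg=0xB2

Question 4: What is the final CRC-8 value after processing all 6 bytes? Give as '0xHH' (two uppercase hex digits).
Answer: 0xB2

Derivation:
After byte 1 (0x33): reg=0x99
After byte 2 (0x81): reg=0x48
After byte 3 (0x49): reg=0x07
After byte 4 (0x79): reg=0x7D
After byte 5 (0x49): reg=0x8C
After byte 6 (0x68): reg=0xB2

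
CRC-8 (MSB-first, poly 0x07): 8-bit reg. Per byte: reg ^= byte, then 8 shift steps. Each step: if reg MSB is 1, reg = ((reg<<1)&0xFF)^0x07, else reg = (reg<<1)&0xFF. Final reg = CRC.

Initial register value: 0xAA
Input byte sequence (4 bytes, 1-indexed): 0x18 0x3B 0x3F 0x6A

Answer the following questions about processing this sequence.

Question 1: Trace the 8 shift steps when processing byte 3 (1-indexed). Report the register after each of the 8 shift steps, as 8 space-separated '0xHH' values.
Answer: 0xF1 0xE5 0xCD 0x9D 0x3D 0x7A 0xF4 0xEF

Derivation:
After byte 1 (0x18): reg=0x17
After byte 2 (0x3B): reg=0xC4
Register before byte 3: 0xC4
After XOR with byte 0x3F: 0xFB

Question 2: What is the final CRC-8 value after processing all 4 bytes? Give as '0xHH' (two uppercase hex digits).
Answer: 0x92

Derivation:
After byte 1 (0x18): reg=0x17
After byte 2 (0x3B): reg=0xC4
After byte 3 (0x3F): reg=0xEF
After byte 4 (0x6A): reg=0x92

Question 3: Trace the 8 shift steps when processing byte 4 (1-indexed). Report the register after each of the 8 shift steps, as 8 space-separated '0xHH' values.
After byte 1 (0x18): reg=0x17
After byte 2 (0x3B): reg=0xC4
After byte 3 (0x3F): reg=0xEF
Register before byte 4: 0xEF
After XOR with byte 0x6A: 0x85

Answer: 0x0D 0x1A 0x34 0x68 0xD0 0xA7 0x49 0x92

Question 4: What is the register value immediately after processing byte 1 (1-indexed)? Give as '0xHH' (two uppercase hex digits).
After byte 1 (0x18): reg=0x17

Answer: 0x17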